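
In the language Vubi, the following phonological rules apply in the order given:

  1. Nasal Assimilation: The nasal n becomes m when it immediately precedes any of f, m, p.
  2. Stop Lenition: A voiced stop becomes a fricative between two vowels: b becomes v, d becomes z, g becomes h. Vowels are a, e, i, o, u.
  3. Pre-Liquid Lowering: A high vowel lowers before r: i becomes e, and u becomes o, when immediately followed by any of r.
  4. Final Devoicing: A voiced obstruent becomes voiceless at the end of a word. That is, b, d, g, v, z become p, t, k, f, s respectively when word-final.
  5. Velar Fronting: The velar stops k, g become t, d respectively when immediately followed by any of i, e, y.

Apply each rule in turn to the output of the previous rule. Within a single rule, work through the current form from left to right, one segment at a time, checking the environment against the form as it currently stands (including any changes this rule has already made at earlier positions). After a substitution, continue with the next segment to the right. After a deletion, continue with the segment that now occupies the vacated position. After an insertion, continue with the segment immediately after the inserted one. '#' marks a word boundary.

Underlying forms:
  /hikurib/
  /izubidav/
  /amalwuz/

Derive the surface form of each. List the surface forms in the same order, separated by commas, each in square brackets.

[hikorip], [izuvizaf], [amalwus]

/hikurib/:
  1 Nasal Assimilation: no change — [hikurib]
  2 Stop Lenition: no change — [hikurib]
  3 Pre-Liquid Lowering: [hikurib] → [hikorib]
  4 Final Devoicing: [hikorib] → [hikorip]
  5 Velar Fronting: no change — [hikorip]
/izubidav/:
  1 Nasal Assimilation: no change — [izubidav]
  2 Stop Lenition: [izubidav] → [izuvizav]
  3 Pre-Liquid Lowering: no change — [izuvizav]
  4 Final Devoicing: [izuvizav] → [izuvizaf]
  5 Velar Fronting: no change — [izuvizaf]
/amalwuz/:
  1 Nasal Assimilation: no change — [amalwuz]
  2 Stop Lenition: no change — [amalwuz]
  3 Pre-Liquid Lowering: no change — [amalwuz]
  4 Final Devoicing: [amalwuz] → [amalwus]
  5 Velar Fronting: no change — [amalwus]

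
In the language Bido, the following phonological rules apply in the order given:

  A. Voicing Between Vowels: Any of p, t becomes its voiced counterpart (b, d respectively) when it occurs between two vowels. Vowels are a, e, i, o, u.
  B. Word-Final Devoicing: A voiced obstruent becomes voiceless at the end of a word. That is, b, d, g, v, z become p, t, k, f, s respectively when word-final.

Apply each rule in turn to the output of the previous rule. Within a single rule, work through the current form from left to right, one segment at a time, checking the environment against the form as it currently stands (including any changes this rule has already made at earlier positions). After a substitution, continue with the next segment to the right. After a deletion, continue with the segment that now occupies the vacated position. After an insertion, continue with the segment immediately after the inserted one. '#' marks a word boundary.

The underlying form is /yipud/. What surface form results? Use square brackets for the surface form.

[yibut]

A Voicing Between Vowels: [yipud] → [yibud]
B Word-Final Devoicing: [yibud] → [yibut]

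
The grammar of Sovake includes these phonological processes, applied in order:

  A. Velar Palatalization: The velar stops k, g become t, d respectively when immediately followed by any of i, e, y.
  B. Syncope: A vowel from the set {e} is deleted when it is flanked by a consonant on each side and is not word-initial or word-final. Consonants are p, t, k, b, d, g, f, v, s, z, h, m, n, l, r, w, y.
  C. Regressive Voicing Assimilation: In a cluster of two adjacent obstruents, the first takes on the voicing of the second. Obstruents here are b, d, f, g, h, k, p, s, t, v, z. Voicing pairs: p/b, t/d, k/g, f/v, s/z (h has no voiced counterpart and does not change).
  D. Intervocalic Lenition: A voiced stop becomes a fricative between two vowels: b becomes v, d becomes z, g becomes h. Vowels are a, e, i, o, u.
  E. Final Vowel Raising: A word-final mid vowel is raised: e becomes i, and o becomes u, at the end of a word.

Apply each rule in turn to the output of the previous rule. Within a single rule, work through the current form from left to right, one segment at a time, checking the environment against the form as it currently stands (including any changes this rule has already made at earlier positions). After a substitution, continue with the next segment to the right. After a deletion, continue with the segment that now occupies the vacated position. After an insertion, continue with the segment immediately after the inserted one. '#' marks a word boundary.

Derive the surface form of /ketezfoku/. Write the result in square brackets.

[tdsfoku]

A Velar Palatalization: [ketezfoku] → [tetezfoku]
B Syncope: [tetezfoku] → [ttzfoku]
C Regressive Voicing Assimilation: [ttzfoku] → [tdsfoku]
D Intervocalic Lenition: no change — [tdsfoku]
E Final Vowel Raising: no change — [tdsfoku]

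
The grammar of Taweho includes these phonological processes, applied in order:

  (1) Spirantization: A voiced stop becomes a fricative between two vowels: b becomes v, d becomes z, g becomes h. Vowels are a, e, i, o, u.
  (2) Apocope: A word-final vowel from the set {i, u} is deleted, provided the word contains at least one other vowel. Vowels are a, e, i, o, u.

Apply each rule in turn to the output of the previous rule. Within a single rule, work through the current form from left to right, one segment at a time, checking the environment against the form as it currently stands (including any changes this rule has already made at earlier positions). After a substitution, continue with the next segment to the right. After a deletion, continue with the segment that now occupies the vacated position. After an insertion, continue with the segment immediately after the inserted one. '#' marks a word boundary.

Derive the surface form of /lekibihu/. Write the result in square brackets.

(1) Spirantization: [lekibihu] → [lekivihu]
(2) Apocope: [lekivihu] → [lekivih]

[lekivih]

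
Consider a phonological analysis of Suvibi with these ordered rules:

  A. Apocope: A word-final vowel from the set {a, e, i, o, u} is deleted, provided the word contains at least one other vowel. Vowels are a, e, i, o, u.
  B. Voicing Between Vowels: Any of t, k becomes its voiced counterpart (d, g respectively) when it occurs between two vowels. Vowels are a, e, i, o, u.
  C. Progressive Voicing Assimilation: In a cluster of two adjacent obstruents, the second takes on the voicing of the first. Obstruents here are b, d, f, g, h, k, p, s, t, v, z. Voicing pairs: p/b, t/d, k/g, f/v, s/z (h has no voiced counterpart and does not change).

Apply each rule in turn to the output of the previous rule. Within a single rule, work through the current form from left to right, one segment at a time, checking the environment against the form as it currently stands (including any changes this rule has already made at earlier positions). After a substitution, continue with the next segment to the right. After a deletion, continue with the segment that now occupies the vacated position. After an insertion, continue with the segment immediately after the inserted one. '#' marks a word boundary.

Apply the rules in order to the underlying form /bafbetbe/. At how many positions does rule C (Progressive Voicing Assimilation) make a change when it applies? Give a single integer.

2

A Apocope: [bafbetbe] → [bafbetb]
B Voicing Between Vowels: no change — [bafbetb]
C Progressive Voicing Assimilation: [bafbetb] → [bafpetp]
Rule C changed 2 position(s).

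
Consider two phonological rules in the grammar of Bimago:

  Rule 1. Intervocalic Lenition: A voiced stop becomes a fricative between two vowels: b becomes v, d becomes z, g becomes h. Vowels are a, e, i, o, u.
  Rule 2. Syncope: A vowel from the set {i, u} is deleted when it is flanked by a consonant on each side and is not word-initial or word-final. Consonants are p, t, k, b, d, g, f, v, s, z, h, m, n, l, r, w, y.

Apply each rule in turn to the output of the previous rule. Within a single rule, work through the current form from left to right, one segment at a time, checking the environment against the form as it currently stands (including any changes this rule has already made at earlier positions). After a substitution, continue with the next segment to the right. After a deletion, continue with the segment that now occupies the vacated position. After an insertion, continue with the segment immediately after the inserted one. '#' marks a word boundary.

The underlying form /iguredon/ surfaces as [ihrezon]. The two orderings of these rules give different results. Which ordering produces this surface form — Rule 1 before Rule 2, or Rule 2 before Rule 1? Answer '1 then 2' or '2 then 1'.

1 then 2

Order 1 then 2:
  1 Intervocalic Lenition: [iguredon] → [ihurezon]
  2 Syncope: [ihurezon] → [ihrezon]
  result: [ihrezon]
Order 2 then 1:
  2 Syncope: [iguredon] → [igredon]
  1 Intervocalic Lenition: [igredon] → [igrezon]
  result: [igrezon]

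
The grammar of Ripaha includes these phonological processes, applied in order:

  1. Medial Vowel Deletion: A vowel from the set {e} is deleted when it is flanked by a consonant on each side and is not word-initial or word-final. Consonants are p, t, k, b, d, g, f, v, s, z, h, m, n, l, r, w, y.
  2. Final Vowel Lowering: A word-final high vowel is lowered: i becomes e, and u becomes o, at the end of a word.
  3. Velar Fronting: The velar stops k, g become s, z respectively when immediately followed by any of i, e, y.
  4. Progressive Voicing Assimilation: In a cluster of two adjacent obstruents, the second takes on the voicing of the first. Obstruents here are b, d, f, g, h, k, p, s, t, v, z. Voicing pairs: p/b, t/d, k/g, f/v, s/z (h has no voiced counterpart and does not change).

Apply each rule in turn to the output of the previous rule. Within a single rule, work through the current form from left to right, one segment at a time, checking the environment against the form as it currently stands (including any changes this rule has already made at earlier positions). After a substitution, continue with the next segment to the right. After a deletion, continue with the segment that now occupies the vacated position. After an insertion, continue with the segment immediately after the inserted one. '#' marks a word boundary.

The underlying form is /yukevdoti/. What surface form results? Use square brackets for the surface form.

1 Medial Vowel Deletion: [yukevdoti] → [yukvdoti]
2 Final Vowel Lowering: [yukvdoti] → [yukvdote]
3 Velar Fronting: no change — [yukvdote]
4 Progressive Voicing Assimilation: [yukvdote] → [yukftote]

[yukftote]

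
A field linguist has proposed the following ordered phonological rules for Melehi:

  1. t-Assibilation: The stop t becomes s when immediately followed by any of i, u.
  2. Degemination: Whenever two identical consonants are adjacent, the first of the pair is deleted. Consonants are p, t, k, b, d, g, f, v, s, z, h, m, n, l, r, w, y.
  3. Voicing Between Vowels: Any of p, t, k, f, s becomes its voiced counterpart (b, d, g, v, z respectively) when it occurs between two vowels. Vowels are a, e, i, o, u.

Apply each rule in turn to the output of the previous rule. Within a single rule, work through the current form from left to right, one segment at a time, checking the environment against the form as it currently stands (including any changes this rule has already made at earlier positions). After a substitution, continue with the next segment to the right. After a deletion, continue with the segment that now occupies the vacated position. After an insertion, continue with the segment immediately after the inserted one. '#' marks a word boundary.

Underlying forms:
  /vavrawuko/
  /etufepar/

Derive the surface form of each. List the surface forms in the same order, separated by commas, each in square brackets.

[vavrawugo], [ezuvebar]

/vavrawuko/:
  1 t-Assibilation: no change — [vavrawuko]
  2 Degemination: no change — [vavrawuko]
  3 Voicing Between Vowels: [vavrawuko] → [vavrawugo]
/etufepar/:
  1 t-Assibilation: [etufepar] → [esufepar]
  2 Degemination: no change — [esufepar]
  3 Voicing Between Vowels: [esufepar] → [ezuvebar]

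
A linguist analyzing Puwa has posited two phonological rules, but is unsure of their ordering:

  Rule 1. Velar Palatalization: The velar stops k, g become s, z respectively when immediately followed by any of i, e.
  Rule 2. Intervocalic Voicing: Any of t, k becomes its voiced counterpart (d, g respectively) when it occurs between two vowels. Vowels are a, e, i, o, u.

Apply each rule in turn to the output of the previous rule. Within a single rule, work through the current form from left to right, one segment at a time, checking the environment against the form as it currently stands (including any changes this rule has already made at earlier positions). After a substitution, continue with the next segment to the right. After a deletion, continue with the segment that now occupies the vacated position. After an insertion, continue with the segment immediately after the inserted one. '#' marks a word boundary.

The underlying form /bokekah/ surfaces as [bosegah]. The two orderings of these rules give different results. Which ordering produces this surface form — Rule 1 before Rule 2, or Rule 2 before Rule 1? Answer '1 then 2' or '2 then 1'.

1 then 2

Order 1 then 2:
  1 Velar Palatalization: [bokekah] → [bosekah]
  2 Intervocalic Voicing: [bosekah] → [bosegah]
  result: [bosegah]
Order 2 then 1:
  2 Intervocalic Voicing: [bokekah] → [bogegah]
  1 Velar Palatalization: [bogegah] → [bozegah]
  result: [bozegah]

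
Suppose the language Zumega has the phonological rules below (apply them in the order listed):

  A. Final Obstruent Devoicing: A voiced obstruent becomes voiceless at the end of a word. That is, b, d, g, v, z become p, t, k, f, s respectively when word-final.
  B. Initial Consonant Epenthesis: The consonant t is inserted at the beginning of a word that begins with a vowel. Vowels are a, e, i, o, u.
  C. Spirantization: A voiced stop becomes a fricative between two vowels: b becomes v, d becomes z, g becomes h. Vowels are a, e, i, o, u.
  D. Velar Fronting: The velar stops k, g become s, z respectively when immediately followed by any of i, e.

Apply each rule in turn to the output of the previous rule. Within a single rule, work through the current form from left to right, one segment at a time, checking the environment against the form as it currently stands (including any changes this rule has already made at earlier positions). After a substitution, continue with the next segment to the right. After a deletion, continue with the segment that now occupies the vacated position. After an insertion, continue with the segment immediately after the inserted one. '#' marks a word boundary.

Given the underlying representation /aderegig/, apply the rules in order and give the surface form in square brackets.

A Final Obstruent Devoicing: [aderegig] → [aderegik]
B Initial Consonant Epenthesis: [aderegik] → [taderegik]
C Spirantization: [taderegik] → [tazerehik]
D Velar Fronting: no change — [tazerehik]

[tazerehik]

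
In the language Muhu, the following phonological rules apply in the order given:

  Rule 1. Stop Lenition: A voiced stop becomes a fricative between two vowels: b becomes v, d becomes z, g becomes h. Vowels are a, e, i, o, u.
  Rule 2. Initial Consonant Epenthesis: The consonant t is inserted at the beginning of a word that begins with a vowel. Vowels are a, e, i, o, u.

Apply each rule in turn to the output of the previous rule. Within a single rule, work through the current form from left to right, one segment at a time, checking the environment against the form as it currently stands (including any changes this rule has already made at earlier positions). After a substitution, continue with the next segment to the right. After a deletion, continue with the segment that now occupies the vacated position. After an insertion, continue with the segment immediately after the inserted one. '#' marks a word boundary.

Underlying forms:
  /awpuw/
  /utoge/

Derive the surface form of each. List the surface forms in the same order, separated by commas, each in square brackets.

[tawpuw], [tutohe]

/awpuw/:
  Rule 1 Stop Lenition: no change — [awpuw]
  Rule 2 Initial Consonant Epenthesis: [awpuw] → [tawpuw]
/utoge/:
  Rule 1 Stop Lenition: [utoge] → [utohe]
  Rule 2 Initial Consonant Epenthesis: [utohe] → [tutohe]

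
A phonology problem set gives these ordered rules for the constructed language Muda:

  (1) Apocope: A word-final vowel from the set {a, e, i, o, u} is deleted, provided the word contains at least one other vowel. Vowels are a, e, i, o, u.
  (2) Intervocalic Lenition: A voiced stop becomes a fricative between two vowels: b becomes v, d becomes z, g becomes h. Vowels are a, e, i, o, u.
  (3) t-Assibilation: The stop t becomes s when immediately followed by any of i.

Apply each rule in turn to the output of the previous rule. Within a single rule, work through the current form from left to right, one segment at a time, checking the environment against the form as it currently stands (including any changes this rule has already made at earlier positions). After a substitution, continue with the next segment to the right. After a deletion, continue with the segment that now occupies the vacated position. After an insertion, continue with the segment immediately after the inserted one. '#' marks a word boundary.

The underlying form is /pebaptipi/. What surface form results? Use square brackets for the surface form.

(1) Apocope: [pebaptipi] → [pebaptip]
(2) Intervocalic Lenition: [pebaptip] → [pevaptip]
(3) t-Assibilation: [pevaptip] → [pevapsip]

[pevapsip]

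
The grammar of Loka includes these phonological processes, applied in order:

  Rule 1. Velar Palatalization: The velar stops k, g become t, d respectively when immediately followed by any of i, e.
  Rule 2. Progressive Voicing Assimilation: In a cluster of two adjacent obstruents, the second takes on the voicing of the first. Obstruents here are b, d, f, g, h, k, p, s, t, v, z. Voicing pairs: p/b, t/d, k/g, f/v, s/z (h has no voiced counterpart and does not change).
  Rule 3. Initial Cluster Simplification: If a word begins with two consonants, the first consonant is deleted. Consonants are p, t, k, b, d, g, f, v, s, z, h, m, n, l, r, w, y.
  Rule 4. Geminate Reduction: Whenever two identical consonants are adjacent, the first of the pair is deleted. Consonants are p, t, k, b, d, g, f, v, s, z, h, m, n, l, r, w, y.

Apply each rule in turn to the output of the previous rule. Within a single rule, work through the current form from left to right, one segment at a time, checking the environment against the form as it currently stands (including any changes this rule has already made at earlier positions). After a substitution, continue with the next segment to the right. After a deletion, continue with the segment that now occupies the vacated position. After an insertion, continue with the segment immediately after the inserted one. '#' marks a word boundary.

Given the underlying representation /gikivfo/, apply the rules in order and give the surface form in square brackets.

[ditivo]

Rule 1 Velar Palatalization: [gikivfo] → [ditivfo]
Rule 2 Progressive Voicing Assimilation: [ditivfo] → [ditivvo]
Rule 3 Initial Cluster Simplification: no change — [ditivvo]
Rule 4 Geminate Reduction: [ditivvo] → [ditivo]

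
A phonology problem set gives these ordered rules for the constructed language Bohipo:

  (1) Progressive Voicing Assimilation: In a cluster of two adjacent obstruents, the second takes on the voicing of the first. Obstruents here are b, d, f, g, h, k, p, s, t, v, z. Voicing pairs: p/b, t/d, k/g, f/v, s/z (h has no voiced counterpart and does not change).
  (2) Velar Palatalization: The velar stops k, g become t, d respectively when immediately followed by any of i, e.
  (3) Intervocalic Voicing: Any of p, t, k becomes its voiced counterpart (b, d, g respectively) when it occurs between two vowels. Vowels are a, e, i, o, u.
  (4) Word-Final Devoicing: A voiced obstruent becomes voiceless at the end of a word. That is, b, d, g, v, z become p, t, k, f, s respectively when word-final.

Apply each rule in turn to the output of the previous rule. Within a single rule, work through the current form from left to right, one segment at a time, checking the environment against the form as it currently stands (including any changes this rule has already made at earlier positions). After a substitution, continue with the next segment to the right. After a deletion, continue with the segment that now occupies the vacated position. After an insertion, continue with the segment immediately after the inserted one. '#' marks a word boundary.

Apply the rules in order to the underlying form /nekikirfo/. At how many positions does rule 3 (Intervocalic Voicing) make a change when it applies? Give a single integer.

2

(1) Progressive Voicing Assimilation: no change — [nekikirfo]
(2) Velar Palatalization: [nekikirfo] → [netitirfo]
(3) Intervocalic Voicing: [netitirfo] → [nedidirfo]
(4) Word-Final Devoicing: no change — [nedidirfo]
Rule 3 changed 2 position(s).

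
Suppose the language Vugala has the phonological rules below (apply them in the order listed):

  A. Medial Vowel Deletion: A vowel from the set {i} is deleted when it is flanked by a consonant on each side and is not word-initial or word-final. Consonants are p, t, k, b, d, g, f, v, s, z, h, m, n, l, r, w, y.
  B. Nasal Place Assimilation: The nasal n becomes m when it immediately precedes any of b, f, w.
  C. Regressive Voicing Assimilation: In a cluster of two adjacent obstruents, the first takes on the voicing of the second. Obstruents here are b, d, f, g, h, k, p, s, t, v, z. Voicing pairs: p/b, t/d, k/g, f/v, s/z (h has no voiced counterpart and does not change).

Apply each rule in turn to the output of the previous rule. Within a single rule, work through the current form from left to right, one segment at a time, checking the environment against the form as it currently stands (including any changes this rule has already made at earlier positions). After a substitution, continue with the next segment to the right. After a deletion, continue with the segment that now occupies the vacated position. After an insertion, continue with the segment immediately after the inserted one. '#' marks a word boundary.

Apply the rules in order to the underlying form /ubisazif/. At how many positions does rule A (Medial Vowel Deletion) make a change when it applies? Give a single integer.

A Medial Vowel Deletion: [ubisazif] → [ubsazf]
B Nasal Place Assimilation: no change — [ubsazf]
C Regressive Voicing Assimilation: [ubsazf] → [upsasf]
Rule A changed 2 position(s).

2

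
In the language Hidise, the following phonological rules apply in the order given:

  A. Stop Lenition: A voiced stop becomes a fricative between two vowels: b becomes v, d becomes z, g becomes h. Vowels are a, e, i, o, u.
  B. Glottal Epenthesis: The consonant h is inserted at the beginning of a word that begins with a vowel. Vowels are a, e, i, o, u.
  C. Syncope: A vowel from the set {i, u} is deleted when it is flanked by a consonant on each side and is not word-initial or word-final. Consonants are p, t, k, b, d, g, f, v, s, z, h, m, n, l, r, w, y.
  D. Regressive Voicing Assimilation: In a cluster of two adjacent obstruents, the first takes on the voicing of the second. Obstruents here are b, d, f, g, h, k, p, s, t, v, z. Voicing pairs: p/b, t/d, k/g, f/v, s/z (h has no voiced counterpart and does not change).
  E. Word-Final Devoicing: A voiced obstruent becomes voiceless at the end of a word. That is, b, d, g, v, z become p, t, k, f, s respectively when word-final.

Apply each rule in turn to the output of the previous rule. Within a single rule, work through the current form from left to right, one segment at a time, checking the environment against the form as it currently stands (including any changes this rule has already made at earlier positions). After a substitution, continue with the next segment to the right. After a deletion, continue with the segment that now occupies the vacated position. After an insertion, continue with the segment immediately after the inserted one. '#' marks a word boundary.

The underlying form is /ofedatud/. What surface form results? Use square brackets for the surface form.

[hofezadt]

A Stop Lenition: [ofedatud] → [ofezatud]
B Glottal Epenthesis: [ofezatud] → [hofezatud]
C Syncope: [hofezatud] → [hofezatd]
D Regressive Voicing Assimilation: [hofezatd] → [hofezadd]
E Word-Final Devoicing: [hofezadd] → [hofezadt]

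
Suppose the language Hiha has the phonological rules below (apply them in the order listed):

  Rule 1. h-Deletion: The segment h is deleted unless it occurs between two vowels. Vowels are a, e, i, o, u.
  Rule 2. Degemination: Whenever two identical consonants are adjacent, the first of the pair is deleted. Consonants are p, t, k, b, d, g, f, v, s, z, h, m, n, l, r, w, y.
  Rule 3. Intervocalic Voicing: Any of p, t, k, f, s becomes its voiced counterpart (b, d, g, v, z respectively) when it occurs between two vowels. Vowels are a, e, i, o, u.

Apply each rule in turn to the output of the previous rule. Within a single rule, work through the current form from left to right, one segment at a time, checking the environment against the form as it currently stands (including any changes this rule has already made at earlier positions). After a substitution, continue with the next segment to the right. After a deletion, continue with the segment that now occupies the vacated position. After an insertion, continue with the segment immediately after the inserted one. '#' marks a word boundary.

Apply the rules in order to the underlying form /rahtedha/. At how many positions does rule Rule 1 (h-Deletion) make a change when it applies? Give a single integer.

Rule 1 h-Deletion: [rahtedha] → [rateda]
Rule 2 Degemination: no change — [rateda]
Rule 3 Intervocalic Voicing: [rateda] → [radeda]
Rule Rule 1 changed 2 position(s).

2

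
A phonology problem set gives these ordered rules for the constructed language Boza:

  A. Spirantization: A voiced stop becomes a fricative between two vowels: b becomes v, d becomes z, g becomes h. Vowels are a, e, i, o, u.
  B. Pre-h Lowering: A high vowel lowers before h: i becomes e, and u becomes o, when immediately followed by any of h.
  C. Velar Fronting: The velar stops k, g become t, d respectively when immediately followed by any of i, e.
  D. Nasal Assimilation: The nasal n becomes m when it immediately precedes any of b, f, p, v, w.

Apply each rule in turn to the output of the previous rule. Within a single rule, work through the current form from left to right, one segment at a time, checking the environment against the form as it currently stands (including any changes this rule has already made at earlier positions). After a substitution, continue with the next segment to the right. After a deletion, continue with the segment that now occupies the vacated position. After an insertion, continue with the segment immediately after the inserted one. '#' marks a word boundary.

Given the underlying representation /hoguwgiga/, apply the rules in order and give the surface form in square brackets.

[hohuwdeha]

A Spirantization: [hoguwgiga] → [hohuwgiha]
B Pre-h Lowering: [hohuwgiha] → [hohuwgeha]
C Velar Fronting: [hohuwgeha] → [hohuwdeha]
D Nasal Assimilation: no change — [hohuwdeha]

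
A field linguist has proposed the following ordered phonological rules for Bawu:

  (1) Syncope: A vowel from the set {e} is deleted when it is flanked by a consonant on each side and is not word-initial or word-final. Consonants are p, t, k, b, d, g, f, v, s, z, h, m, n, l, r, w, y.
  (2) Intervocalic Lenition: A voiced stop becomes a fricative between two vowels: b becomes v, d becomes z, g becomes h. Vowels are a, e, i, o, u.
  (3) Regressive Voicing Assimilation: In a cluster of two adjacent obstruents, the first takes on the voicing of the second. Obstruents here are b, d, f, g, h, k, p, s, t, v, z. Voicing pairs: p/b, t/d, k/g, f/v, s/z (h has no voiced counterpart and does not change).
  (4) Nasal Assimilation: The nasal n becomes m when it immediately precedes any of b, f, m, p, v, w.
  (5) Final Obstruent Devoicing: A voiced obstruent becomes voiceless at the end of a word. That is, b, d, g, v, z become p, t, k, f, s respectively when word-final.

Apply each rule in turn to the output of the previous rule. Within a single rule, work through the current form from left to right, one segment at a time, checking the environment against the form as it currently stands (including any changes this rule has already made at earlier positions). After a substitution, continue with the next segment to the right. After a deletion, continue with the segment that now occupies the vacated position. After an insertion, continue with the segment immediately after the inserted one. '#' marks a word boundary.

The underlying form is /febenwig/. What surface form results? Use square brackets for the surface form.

(1) Syncope: [febenwig] → [fbnwig]
(2) Intervocalic Lenition: no change — [fbnwig]
(3) Regressive Voicing Assimilation: [fbnwig] → [vbnwig]
(4) Nasal Assimilation: [vbnwig] → [vbmwig]
(5) Final Obstruent Devoicing: [vbmwig] → [vbmwik]

[vbmwik]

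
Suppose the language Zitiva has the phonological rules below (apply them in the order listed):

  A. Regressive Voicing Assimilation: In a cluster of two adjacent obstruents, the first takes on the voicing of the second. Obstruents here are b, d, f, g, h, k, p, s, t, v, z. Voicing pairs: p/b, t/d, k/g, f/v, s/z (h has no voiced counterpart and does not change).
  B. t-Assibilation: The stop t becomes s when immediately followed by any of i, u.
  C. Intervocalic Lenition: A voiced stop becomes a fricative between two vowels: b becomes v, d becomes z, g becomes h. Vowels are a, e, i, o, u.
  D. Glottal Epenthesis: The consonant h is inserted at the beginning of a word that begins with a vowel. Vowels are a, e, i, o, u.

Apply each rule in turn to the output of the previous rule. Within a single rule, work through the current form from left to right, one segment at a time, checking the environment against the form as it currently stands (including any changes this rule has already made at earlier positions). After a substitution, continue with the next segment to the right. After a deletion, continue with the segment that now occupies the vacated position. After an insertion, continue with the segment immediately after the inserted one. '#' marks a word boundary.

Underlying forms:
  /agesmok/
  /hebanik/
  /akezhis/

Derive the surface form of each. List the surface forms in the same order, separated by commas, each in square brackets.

/agesmok/:
  A Regressive Voicing Assimilation: no change — [agesmok]
  B t-Assibilation: no change — [agesmok]
  C Intervocalic Lenition: [agesmok] → [ahesmok]
  D Glottal Epenthesis: [ahesmok] → [hahesmok]
/hebanik/:
  A Regressive Voicing Assimilation: no change — [hebanik]
  B t-Assibilation: no change — [hebanik]
  C Intervocalic Lenition: [hebanik] → [hevanik]
  D Glottal Epenthesis: no change — [hevanik]
/akezhis/:
  A Regressive Voicing Assimilation: [akezhis] → [akeshis]
  B t-Assibilation: no change — [akeshis]
  C Intervocalic Lenition: no change — [akeshis]
  D Glottal Epenthesis: [akeshis] → [hakeshis]

[hahesmok], [hevanik], [hakeshis]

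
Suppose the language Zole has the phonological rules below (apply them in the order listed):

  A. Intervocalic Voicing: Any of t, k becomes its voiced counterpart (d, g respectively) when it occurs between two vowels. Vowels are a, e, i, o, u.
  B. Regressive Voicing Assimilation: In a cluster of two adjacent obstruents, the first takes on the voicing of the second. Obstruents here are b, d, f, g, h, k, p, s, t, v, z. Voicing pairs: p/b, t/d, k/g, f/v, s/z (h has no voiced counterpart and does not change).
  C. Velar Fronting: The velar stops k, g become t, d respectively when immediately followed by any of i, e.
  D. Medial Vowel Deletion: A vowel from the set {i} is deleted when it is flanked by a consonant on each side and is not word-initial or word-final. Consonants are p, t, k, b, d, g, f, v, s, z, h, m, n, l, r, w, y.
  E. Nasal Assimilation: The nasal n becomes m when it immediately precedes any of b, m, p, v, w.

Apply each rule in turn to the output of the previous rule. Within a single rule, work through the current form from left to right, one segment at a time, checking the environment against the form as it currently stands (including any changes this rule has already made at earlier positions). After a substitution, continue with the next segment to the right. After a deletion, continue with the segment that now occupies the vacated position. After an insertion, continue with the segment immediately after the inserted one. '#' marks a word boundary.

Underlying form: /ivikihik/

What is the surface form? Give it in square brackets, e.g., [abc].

[ivdhk]

A Intervocalic Voicing: [ivikihik] → [ivigihik]
B Regressive Voicing Assimilation: no change — [ivigihik]
C Velar Fronting: [ivigihik] → [ividihik]
D Medial Vowel Deletion: [ividihik] → [ivdhk]
E Nasal Assimilation: no change — [ivdhk]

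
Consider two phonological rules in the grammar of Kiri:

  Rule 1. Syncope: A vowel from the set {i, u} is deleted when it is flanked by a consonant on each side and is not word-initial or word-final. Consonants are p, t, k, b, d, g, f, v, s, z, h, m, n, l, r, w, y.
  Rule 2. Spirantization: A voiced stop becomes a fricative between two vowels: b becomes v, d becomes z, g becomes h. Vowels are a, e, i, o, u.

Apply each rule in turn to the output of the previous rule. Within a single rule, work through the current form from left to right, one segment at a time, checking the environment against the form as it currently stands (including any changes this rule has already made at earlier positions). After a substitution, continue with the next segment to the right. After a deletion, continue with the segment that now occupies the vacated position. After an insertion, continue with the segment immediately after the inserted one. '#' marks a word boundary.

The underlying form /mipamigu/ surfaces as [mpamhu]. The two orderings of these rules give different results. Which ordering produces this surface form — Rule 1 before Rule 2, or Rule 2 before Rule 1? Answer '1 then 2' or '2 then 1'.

Order 1 then 2:
  1 Syncope: [mipamigu] → [mpamgu]
  2 Spirantization: no change — [mpamgu]
  result: [mpamgu]
Order 2 then 1:
  2 Spirantization: [mipamigu] → [mipamihu]
  1 Syncope: [mipamihu] → [mpamhu]
  result: [mpamhu]

2 then 1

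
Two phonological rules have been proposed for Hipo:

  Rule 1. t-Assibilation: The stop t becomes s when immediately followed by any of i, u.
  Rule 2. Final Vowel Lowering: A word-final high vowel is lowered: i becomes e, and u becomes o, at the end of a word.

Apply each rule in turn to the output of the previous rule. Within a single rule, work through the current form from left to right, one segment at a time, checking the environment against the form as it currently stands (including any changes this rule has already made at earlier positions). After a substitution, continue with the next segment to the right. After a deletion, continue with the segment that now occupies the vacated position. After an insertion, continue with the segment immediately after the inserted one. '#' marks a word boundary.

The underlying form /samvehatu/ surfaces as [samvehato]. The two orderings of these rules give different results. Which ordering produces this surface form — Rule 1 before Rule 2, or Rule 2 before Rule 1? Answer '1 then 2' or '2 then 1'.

2 then 1

Order 1 then 2:
  1 t-Assibilation: [samvehatu] → [samvehasu]
  2 Final Vowel Lowering: [samvehasu] → [samvehaso]
  result: [samvehaso]
Order 2 then 1:
  2 Final Vowel Lowering: [samvehatu] → [samvehato]
  1 t-Assibilation: no change — [samvehato]
  result: [samvehato]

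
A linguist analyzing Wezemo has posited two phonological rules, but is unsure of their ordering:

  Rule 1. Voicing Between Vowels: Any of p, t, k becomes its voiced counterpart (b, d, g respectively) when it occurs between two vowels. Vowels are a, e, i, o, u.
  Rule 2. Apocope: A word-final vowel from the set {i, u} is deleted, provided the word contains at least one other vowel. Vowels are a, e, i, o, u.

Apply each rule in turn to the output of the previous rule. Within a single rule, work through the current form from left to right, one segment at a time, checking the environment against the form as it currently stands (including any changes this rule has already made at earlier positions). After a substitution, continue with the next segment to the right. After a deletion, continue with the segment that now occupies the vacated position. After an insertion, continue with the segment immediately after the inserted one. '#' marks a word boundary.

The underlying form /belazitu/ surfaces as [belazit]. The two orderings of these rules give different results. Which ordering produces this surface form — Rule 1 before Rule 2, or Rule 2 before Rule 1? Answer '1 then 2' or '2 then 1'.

2 then 1

Order 1 then 2:
  1 Voicing Between Vowels: [belazitu] → [belazidu]
  2 Apocope: [belazidu] → [belazid]
  result: [belazid]
Order 2 then 1:
  2 Apocope: [belazitu] → [belazit]
  1 Voicing Between Vowels: no change — [belazit]
  result: [belazit]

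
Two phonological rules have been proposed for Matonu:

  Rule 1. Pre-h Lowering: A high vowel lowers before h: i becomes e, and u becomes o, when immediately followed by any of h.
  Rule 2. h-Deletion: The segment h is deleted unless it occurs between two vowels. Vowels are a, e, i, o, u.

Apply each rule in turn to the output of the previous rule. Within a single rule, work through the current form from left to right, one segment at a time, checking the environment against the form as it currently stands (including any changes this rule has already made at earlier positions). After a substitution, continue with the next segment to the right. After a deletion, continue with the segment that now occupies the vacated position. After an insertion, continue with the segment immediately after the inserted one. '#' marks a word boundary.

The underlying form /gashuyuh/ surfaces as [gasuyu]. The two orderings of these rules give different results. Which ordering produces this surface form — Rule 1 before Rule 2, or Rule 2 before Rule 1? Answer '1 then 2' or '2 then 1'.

Order 1 then 2:
  1 Pre-h Lowering: [gashuyuh] → [gashuyoh]
  2 h-Deletion: [gashuyoh] → [gasuyo]
  result: [gasuyo]
Order 2 then 1:
  2 h-Deletion: [gashuyuh] → [gasuyu]
  1 Pre-h Lowering: no change — [gasuyu]
  result: [gasuyu]

2 then 1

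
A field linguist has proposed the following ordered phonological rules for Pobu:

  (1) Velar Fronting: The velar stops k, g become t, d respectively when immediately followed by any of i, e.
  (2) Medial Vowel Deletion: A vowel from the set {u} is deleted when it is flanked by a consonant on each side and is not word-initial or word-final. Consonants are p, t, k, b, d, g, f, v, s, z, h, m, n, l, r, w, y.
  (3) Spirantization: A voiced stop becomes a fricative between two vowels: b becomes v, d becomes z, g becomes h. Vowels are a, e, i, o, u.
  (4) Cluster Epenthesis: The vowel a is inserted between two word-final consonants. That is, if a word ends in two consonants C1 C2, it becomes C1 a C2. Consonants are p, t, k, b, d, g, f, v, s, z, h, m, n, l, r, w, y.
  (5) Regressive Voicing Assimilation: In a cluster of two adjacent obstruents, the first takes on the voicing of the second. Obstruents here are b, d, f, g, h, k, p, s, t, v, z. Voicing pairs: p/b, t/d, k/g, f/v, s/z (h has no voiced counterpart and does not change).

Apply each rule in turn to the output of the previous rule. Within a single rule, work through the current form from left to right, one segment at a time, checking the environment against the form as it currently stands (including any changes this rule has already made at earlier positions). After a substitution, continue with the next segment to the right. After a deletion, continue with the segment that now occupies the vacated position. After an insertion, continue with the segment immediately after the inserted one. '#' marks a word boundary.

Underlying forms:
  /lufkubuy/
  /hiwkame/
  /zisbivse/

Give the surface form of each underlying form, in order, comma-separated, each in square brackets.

/lufkubuy/:
  (1) Velar Fronting: no change — [lufkubuy]
  (2) Medial Vowel Deletion: [lufkubuy] → [lfkby]
  (3) Spirantization: no change — [lfkby]
  (4) Cluster Epenthesis: [lfkby] → [lfkbay]
  (5) Regressive Voicing Assimilation: [lfkbay] → [lfgbay]
/hiwkame/:
  (1) Velar Fronting: no change — [hiwkame]
  (2) Medial Vowel Deletion: no change — [hiwkame]
  (3) Spirantization: no change — [hiwkame]
  (4) Cluster Epenthesis: no change — [hiwkame]
  (5) Regressive Voicing Assimilation: no change — [hiwkame]
/zisbivse/:
  (1) Velar Fronting: no change — [zisbivse]
  (2) Medial Vowel Deletion: no change — [zisbivse]
  (3) Spirantization: no change — [zisbivse]
  (4) Cluster Epenthesis: no change — [zisbivse]
  (5) Regressive Voicing Assimilation: [zisbivse] → [zizbifse]

[lfgbay], [hiwkame], [zizbifse]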